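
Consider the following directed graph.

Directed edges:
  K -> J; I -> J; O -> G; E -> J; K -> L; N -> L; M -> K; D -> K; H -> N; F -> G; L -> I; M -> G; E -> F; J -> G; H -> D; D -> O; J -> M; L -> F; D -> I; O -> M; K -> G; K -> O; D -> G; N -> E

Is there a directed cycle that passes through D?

No

D lies on a cycle iff there is a path from D back to itself.
Exploring from D, it never reaches itself; equivalently, its strongly connected component is a singleton.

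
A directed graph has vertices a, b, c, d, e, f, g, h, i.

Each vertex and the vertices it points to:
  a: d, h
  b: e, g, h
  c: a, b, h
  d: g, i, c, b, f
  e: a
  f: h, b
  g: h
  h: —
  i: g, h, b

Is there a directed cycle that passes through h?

h lies on a cycle iff there is a path from h back to itself.
Exploring from h, it never reaches itself; equivalently, its strongly connected component is a singleton.

No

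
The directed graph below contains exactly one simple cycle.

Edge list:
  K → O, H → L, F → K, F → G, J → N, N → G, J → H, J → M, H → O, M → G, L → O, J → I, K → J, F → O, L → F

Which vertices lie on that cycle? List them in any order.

F, H, J, K, L

DFS with gray/black marking from K:
K gray
  O gray
  O black
  J gray
    I gray
    I black
    H gray
      H→O: O black — skip
      L gray
        F gray
          G gray
          G black
          F→O: O black — skip
          F→K: K is gray → back edge
Back edge closes the cycle K → J → H → L → F → K; its vertices are {F, H, J, K, L}.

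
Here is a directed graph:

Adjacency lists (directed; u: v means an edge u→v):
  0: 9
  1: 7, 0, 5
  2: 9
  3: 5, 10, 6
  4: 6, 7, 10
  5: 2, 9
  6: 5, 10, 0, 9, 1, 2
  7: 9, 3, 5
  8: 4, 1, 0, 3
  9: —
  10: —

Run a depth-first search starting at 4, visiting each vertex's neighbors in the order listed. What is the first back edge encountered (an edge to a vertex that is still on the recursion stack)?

DFS from 4 (visiting each vertex's neighbors in the order listed); mark gray on enter, black on exit:
4 gray
  6 gray
    5 gray
      2 gray
        9 gray
        9 black
      2 black
      5→9: 9 black — skip
    5 black
    10 gray
    10 black
    0 gray
      0→9: 9 black — skip
    0 black
    6→9: 9 black — skip
    1 gray
      7 gray
        7→9: 9 black — skip
        3 gray
          3→5: 5 black — skip
          3→10: 10 black — skip
          3→6: 6 is gray → back edge
First back edge: 3 → 6.

3→6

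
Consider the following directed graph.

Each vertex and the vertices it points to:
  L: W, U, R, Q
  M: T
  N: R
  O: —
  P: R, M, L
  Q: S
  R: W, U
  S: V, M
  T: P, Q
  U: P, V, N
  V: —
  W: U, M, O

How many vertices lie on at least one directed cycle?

10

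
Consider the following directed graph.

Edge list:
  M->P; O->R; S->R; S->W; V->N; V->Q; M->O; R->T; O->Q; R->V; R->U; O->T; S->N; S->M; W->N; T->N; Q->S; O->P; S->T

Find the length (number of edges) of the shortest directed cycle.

4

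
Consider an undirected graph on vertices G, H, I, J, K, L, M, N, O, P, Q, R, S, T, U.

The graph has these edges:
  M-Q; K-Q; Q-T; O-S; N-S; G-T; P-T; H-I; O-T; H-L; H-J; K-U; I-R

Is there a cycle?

DFS, tracking each vertex's parent; an edge to a visited non-parent vertex closes a cycle.
Start from G:
visit G (parent –)
  visit T (parent G)
    T–G: parent, skip
    visit P (parent T)
      P–T: parent, skip
    visit Q (parent T)
      Q–T: parent, skip
      visit M (parent Q)
        M–Q: parent, skip
      visit K (parent Q)
        visit U (parent K)
          U–K: parent, skip
        K–Q: parent, skip
    visit O (parent T)
      O–T: parent, skip
      visit S (parent O)
        S–O: parent, skip
        visit N (parent S)
          N–S: parent, skip
visit H (parent –)
  visit I (parent H)
    visit R (parent I)
      R–I: parent, skip
    I–H: parent, skip
  visit J (parent H)
    J–H: parent, skip
  visit L (parent H)
    L–H: parent, skip
No non-parent visited neighbor found — the graph is a forest.

No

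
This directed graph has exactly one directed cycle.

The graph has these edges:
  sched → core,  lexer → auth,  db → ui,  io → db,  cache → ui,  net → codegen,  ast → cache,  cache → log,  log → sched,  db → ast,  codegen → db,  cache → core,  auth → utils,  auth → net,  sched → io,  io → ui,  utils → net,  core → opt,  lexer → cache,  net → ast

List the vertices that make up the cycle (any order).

DFS with gray/black marking from cache:
cache gray
  core gray
    opt gray
    opt black
  core black
  ui gray
  ui black
  log gray
    sched gray
      sched→core: core black — skip
      io gray
        io→ui: ui black — skip
        db gray
          ast gray
            ast→cache: cache is gray → back edge
Back edge closes the cycle cache → log → sched → io → db → ast → cache; its vertices are {db, io, ast, log, cache, sched}.

db, io, ast, log, cache, sched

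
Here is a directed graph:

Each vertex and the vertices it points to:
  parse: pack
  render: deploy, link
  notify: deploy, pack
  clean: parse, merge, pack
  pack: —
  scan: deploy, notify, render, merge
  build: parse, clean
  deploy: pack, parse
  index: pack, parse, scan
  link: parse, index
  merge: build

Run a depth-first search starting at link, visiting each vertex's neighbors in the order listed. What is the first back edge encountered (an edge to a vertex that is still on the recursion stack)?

render->link

DFS from link (visiting each vertex's neighbors in the order listed); mark gray on enter, black on exit:
link gray
  parse gray
    pack gray
    pack black
  parse black
  index gray
    index→pack: pack black — skip
    index→parse: parse black — skip
    scan gray
      deploy gray
        deploy→pack: pack black — skip
        deploy→parse: parse black — skip
      deploy black
      notify gray
        notify→deploy: deploy black — skip
        notify→pack: pack black — skip
      notify black
      render gray
        render→deploy: deploy black — skip
        render→link: link is gray → back edge
First back edge: render → link.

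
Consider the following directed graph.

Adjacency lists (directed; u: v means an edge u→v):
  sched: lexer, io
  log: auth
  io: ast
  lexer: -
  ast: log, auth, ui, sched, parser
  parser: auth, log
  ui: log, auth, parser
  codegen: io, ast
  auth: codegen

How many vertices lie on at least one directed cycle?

A vertex is on a directed cycle iff it belongs to a strongly connected component of size ≥ 2 (or has a self-loop).
The vertices on cycles are {io, ui, ast, log, auth, sched, parser, codegen} — 8 in total.

8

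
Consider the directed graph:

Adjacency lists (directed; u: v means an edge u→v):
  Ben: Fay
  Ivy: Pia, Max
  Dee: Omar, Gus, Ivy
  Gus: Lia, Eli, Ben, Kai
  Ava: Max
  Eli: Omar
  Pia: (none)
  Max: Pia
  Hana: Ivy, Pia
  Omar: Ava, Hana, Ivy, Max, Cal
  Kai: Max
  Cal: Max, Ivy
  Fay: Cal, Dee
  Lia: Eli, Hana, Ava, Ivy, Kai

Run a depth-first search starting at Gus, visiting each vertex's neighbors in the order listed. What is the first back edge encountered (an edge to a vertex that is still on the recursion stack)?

Dee->Gus

DFS from Gus (visiting each vertex's neighbors in the order listed); mark gray on enter, black on exit:
Gus gray
  Lia gray
    Eli gray
      Omar gray
        Ava gray
          Max gray
            Pia gray
            Pia black
          Max black
        Ava black
        Hana gray
          Ivy gray
            Ivy→Pia: Pia black — skip
            Ivy→Max: Max black — skip
          Ivy black
          Hana→Pia: Pia black — skip
        Hana black
        Omar→Ivy: Ivy black — skip
        Omar→Max: Max black — skip
        Cal gray
          Cal→Max: Max black — skip
          Cal→Ivy: Ivy black — skip
        Cal black
      Omar black
    Eli black
    Lia→Hana: Hana black — skip
    Lia→Ava: Ava black — skip
    Lia→Ivy: Ivy black — skip
    Kai gray
      Kai→Max: Max black — skip
    Kai black
  Lia black
  Gus→Eli: Eli black — skip
  Ben gray
    Fay gray
      Fay→Cal: Cal black — skip
      Dee gray
        Dee→Omar: Omar black — skip
        Dee→Gus: Gus is gray → back edge
First back edge: Dee → Gus.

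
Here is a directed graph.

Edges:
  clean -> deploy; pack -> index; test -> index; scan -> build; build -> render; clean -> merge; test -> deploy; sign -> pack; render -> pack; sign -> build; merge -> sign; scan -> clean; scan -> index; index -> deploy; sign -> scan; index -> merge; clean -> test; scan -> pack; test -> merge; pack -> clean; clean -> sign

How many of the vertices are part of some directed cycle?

9

A vertex is on a directed cycle iff it belongs to a strongly connected component of size ≥ 2 (or has a self-loop).
The vertices on cycles are {pack, scan, sign, test, build, clean, index, merge, render} — 9 in total.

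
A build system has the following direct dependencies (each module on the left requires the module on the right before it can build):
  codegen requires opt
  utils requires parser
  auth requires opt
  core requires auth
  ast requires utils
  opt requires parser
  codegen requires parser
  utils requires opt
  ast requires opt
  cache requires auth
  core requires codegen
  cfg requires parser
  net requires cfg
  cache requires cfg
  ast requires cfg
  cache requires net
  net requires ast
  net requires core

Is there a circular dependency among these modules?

DFS with white/gray/black marking, starting from codegen:
codegen gray
  parser gray
  parser black
  opt gray
    opt→parser: parser black — skip
  opt black
codegen black
utils gray
  utils→parser: parser black — skip
  utils→opt: opt black — skip
utils black
cfg gray
  cfg→parser: parser black — skip
cfg black
net gray
  net→cfg: cfg black — skip
  core gray
    auth gray
      auth→opt: opt black — skip
    auth black
    core→codegen: codegen black — skip
  core black
  ast gray
    ast→cfg: cfg black — skip
    ast→opt: opt black — skip
    ast→utils: utils black — skip
  ast black
net black
cache gray
  cache→auth: auth black — skip
  cache→net: net black — skip
  cache→cfg: cfg black — skip
cache black
Every edge goes to a white or black vertex — no back edge, so the graph is acyclic.

No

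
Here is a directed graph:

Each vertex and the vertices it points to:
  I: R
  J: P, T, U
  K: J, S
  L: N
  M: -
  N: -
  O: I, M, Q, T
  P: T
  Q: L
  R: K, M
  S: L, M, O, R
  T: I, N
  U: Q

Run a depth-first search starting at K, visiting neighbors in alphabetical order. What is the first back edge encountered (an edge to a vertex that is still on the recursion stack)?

R→K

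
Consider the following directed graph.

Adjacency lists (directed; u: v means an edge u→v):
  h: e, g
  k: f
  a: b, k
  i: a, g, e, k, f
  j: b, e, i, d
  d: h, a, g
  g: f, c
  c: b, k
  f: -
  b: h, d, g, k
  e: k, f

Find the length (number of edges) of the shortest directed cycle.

For each vertex v, BFS finds the shortest path from v back to v.
The shortest such closed walk is b → d → a → b, length 3.

3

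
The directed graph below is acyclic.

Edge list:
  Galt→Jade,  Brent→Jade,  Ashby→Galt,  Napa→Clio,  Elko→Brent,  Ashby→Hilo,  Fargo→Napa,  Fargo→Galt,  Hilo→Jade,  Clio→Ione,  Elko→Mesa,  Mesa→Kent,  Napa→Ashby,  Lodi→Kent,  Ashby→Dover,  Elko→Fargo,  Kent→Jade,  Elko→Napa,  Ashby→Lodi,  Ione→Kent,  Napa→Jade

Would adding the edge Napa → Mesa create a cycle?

No

Adding Napa→Mesa creates a cycle iff Mesa can already reach Napa.
Explore from Mesa: no path reaches Napa. The graph stays acyclic.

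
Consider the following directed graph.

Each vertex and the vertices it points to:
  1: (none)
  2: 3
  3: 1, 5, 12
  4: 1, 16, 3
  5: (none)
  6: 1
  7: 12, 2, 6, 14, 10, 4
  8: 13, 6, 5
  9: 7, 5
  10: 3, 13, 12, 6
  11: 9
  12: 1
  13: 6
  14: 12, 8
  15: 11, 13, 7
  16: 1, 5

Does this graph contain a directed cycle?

DFS with white/gray/black marking, starting from 16:
16 gray
  1 gray
  1 black
  5 gray
  5 black
16 black
2 gray
  3 gray
    3→1: 1 black — skip
    3→5: 5 black — skip
    12 gray
      12→1: 1 black — skip
    12 black
  3 black
2 black
4 gray
  4→1: 1 black — skip
  4→16: 16 black — skip
  4→3: 3 black — skip
4 black
6 gray
  6→1: 1 black — skip
6 black
7 gray
  7→12: 12 black — skip
  7→2: 2 black — skip
  7→6: 6 black — skip
  14 gray
    14→12: 12 black — skip
    8 gray
      13 gray
        13→6: 6 black — skip
      13 black
      8→6: 6 black — skip
      8→5: 5 black — skip
    8 black
  14 black
  10 gray
    10→3: 3 black — skip
    10→13: 13 black — skip
    10→12: 12 black — skip
    10→6: 6 black — skip
  10 black
  7→4: 4 black — skip
7 black
9 gray
  9→7: 7 black — skip
  9→5: 5 black — skip
9 black
11 gray
  11→9: 9 black — skip
11 black
15 gray
  15→11: 11 black — skip
  15→13: 13 black — skip
  15→7: 7 black — skip
15 black
Every edge goes to a white or black vertex — no back edge, so the graph is acyclic.

No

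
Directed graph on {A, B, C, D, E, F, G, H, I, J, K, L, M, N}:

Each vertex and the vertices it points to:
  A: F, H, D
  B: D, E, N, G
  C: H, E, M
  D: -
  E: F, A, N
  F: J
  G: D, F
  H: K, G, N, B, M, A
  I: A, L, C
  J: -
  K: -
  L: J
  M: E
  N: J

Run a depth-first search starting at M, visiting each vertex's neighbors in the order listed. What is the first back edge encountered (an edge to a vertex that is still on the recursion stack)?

B->E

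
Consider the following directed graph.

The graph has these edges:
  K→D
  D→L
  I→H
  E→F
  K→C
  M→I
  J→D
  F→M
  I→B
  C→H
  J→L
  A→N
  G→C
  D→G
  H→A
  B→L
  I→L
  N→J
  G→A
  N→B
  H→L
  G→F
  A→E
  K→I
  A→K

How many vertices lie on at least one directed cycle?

A vertex is on a directed cycle iff it belongs to a strongly connected component of size ≥ 2 (or has a self-loop).
The vertices on cycles are {A, C, D, E, F, G, H, I, J, K, M, N} — 12 in total.

12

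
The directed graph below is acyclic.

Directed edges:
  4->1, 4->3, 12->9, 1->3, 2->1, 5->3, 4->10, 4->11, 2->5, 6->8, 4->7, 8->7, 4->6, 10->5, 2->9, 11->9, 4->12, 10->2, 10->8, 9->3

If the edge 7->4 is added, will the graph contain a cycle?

Yes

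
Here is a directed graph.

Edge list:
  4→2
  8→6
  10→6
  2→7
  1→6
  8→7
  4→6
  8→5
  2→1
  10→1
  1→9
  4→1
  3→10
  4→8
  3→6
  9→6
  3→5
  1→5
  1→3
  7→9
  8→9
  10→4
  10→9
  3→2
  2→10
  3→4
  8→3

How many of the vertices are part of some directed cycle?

6

A vertex is on a directed cycle iff it belongs to a strongly connected component of size ≥ 2 (or has a self-loop).
The vertices on cycles are {1, 2, 3, 4, 8, 10} — 6 in total.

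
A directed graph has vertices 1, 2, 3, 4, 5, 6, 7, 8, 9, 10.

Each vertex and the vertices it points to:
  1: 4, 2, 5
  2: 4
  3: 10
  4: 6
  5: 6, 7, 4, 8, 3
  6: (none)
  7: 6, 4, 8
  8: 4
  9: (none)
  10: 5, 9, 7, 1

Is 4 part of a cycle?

4 lies on a cycle iff there is a path from 4 back to itself.
Exploring from 4, it never reaches itself; equivalently, its strongly connected component is a singleton.

No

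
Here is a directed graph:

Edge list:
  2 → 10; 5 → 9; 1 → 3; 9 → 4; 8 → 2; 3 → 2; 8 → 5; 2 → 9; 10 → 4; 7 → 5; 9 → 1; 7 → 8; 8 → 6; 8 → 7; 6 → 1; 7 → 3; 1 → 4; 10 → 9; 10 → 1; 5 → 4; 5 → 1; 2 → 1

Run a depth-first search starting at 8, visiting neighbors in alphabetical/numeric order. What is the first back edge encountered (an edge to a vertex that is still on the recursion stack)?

3->2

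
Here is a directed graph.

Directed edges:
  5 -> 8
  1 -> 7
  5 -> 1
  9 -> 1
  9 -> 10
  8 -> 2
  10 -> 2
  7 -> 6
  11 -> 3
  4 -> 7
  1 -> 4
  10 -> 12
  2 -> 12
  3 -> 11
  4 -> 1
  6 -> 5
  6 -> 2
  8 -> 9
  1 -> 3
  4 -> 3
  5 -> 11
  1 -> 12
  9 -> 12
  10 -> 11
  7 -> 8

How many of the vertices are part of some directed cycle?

9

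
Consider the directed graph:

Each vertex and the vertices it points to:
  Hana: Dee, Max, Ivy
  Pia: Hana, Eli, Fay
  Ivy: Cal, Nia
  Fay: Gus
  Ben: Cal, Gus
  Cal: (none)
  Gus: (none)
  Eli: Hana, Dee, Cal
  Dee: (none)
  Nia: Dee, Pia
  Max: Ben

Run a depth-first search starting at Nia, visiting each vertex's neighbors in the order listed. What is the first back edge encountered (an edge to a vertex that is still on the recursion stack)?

Ivy→Nia

DFS from Nia (visiting each vertex's neighbors in the order listed); mark gray on enter, black on exit:
Nia gray
  Dee gray
  Dee black
  Pia gray
    Hana gray
      Hana→Dee: Dee black — skip
      Max gray
        Ben gray
          Cal gray
          Cal black
          Gus gray
          Gus black
        Ben black
      Max black
      Ivy gray
        Ivy→Cal: Cal black — skip
        Ivy→Nia: Nia is gray → back edge
First back edge: Ivy → Nia.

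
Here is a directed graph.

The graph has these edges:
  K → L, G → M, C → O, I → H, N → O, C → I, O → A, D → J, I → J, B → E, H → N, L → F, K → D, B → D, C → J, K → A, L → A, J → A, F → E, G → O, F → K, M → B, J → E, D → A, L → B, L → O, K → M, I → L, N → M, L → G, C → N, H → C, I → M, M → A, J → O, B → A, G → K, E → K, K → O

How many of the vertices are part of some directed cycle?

A vertex is on a directed cycle iff it belongs to a strongly connected component of size ≥ 2 (or has a self-loop).
The vertices on cycles are {B, C, D, E, F, G, H, I, J, K, L, M} — 12 in total.

12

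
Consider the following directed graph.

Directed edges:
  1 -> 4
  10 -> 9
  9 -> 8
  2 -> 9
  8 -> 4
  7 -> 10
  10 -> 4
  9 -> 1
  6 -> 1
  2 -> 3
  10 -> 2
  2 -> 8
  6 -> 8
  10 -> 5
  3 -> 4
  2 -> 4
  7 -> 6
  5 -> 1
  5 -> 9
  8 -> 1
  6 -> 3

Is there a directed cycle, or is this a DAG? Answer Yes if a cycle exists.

DFS with white/gray/black marking, starting from 4:
4 gray
4 black
1 gray
  1→4: 4 black — skip
1 black
2 gray
  9 gray
    9→1: 1 black — skip
    8 gray
      8→4: 4 black — skip
      8→1: 1 black — skip
    8 black
  9 black
  2→4: 4 black — skip
  2→8: 8 black — skip
  3 gray
    3→4: 4 black — skip
  3 black
2 black
5 gray
  5→9: 9 black — skip
  5→1: 1 black — skip
5 black
6 gray
  6→3: 3 black — skip
  6→8: 8 black — skip
  6→1: 1 black — skip
6 black
7 gray
  10 gray
    10→5: 5 black — skip
    10→4: 4 black — skip
    10→9: 9 black — skip
    10→2: 2 black — skip
  10 black
  7→6: 6 black — skip
7 black
Every edge goes to a white or black vertex — no back edge, so the graph is acyclic.

No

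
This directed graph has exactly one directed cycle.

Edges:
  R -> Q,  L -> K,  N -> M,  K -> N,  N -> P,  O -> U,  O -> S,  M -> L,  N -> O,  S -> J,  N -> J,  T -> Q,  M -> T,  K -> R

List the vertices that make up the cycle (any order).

DFS with gray/black marking from K:
K gray
  N gray
    O gray
      S gray
        J gray
        J black
      S black
      U gray
      U black
    O black
    M gray
      L gray
        L→K: K is gray → back edge
Back edge closes the cycle K → N → M → L → K; its vertices are {K, L, M, N}.

K, L, M, N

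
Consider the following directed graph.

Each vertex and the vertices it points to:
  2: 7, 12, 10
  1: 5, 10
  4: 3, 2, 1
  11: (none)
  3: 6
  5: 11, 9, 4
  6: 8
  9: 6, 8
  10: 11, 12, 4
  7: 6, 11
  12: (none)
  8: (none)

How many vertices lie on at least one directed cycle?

A vertex is on a directed cycle iff it belongs to a strongly connected component of size ≥ 2 (or has a self-loop).
The vertices on cycles are {1, 2, 4, 5, 10} — 5 in total.

5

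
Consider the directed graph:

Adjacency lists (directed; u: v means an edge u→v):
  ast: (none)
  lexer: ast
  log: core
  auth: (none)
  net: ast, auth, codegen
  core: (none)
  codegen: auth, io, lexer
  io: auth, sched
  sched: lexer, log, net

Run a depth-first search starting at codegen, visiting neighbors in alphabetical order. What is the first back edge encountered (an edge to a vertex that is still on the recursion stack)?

DFS from codegen (visiting neighbors in alphabetical order); mark gray on enter, black on exit:
codegen gray
  auth gray
  auth black
  io gray
    io→auth: auth black — skip
    sched gray
      lexer gray
        ast gray
        ast black
      lexer black
      log gray
        core gray
        core black
      log black
      net gray
        net→ast: ast black — skip
        net→auth: auth black — skip
        net→codegen: codegen is gray → back edge
First back edge: net → codegen.

net->codegen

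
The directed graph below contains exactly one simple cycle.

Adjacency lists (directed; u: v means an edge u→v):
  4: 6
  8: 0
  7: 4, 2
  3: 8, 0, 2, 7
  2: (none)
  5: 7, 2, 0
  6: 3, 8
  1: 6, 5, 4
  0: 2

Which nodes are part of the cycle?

DFS with gray/black marking from 4:
4 gray
  6 gray
    3 gray
      8 gray
        0 gray
          2 gray
          2 black
        0 black
      8 black
      3→0: 0 black — skip
      3→2: 2 black — skip
      7 gray
        7→4: 4 is gray → back edge
Back edge closes the cycle 4 → 6 → 3 → 7 → 4; its vertices are {3, 4, 6, 7}.

3, 4, 6, 7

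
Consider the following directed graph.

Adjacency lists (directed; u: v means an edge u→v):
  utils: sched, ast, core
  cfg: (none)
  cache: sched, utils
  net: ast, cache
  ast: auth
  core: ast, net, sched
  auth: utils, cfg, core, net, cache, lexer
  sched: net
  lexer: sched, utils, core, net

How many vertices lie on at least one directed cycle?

8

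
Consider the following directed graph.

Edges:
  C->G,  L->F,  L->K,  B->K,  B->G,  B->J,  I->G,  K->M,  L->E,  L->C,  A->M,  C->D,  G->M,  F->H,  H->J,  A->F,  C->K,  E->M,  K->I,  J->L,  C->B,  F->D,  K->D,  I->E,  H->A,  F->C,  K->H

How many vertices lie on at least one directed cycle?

8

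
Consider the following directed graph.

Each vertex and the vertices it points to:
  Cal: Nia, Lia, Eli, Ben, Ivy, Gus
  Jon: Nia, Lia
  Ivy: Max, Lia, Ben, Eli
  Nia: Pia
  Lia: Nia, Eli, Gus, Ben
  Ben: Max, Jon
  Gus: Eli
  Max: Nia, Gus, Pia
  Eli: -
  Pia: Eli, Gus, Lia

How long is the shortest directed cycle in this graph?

3

For each vertex v, BFS finds the shortest path from v back to v.
The shortest such closed walk is Ben → Jon → Lia → Ben, length 3.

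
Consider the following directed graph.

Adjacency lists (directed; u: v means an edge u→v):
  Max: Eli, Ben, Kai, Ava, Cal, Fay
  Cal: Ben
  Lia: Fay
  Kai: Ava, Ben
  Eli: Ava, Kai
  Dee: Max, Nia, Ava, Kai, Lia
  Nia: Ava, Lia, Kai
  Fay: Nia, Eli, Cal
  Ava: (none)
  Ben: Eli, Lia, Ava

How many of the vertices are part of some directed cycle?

7

A vertex is on a directed cycle iff it belongs to a strongly connected component of size ≥ 2 (or has a self-loop).
The vertices on cycles are {Ben, Cal, Eli, Fay, Kai, Lia, Nia} — 7 in total.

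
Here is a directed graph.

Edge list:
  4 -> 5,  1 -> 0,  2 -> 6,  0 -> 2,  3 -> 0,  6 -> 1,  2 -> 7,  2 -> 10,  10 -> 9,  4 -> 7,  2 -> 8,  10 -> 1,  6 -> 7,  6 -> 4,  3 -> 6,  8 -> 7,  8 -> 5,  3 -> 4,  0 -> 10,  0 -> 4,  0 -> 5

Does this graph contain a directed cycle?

Yes

DFS with white/gray/black marking, starting from 0:
0 gray
  4 gray
    5 gray
    5 black
    7 gray
    7 black
  4 black
  0→5: 5 black — skip
  2 gray
    2→7: 7 black — skip
    8 gray
      8→5: 5 black — skip
      8→7: 7 black — skip
    8 black
    10 gray
      9 gray
      9 black
      1 gray
        1→0: 0 is gray → back edge
Back edge found, so a cycle exists: 0 → 2 → 10 → 1 → 0.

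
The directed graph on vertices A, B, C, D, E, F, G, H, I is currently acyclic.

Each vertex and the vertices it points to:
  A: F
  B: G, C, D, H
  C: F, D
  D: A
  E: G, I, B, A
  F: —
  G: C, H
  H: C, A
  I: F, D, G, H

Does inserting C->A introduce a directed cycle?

Adding C→A creates a cycle iff A can already reach C.
Explore from A: no path reaches C. The graph stays acyclic.

No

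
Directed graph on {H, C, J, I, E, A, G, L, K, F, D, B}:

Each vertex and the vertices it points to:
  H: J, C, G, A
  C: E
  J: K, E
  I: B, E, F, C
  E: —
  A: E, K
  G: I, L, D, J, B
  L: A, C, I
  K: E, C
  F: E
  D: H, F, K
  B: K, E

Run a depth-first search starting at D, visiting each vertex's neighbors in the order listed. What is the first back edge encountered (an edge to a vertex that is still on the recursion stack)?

G->D

DFS from D (visiting each vertex's neighbors in the order listed); mark gray on enter, black on exit:
D gray
  H gray
    J gray
      K gray
        E gray
        E black
        C gray
          C→E: E black — skip
        C black
      K black
      J→E: E black — skip
    J black
    H→C: C black — skip
    G gray
      I gray
        B gray
          B→K: K black — skip
          B→E: E black — skip
        B black
        I→E: E black — skip
        F gray
          F→E: E black — skip
        F black
        I→C: C black — skip
      I black
      L gray
        A gray
          A→E: E black — skip
          A→K: K black — skip
        A black
        L→C: C black — skip
        L→I: I black — skip
      L black
      G→D: D is gray → back edge
First back edge: G → D.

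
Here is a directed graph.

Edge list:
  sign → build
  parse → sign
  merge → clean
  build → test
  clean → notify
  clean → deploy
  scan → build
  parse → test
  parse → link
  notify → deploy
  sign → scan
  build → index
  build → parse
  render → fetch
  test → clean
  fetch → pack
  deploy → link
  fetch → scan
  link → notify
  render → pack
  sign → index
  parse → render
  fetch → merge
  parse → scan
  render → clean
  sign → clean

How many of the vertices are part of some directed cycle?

A vertex is on a directed cycle iff it belongs to a strongly connected component of size ≥ 2 (or has a self-loop).
The vertices on cycles are {link, scan, sign, build, fetch, parse, deploy, notify, render} — 9 in total.

9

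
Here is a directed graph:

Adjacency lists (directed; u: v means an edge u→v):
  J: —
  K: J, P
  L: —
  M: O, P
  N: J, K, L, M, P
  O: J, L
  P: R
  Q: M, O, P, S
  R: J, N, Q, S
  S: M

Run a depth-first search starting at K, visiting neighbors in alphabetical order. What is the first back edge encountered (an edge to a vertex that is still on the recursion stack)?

DFS from K (visiting neighbors in alphabetical order); mark gray on enter, black on exit:
K gray
  J gray
  J black
  P gray
    R gray
      R→J: J black — skip
      N gray
        N→J: J black — skip
        N→K: K is gray → back edge
First back edge: N → K.

N->K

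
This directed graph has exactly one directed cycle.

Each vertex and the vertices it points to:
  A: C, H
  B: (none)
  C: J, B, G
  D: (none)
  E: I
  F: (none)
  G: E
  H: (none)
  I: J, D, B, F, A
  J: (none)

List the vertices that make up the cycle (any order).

DFS with gray/black marking from I:
I gray
  J gray
  J black
  D gray
  D black
  B gray
  B black
  F gray
  F black
  A gray
    C gray
      C→J: J black — skip
      C→B: B black — skip
      G gray
        E gray
          E→I: I is gray → back edge
Back edge closes the cycle I → A → C → G → E → I; its vertices are {A, C, E, G, I}.

A, C, E, G, I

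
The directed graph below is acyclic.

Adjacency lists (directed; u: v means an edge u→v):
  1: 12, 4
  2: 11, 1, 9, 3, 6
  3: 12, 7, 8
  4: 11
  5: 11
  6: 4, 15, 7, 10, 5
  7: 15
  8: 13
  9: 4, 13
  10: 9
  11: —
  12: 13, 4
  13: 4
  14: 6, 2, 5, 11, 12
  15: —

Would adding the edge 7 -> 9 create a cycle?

No

Adding 7→9 creates a cycle iff 9 can already reach 7.
Explore from 9: no path reaches 7. The graph stays acyclic.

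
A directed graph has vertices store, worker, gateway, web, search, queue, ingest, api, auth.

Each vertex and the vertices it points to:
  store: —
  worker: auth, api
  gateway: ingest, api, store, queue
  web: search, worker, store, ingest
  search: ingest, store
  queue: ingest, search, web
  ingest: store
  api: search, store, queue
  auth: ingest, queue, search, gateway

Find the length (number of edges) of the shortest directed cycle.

For each vertex v, BFS finds the shortest path from v back to v.
The shortest such closed walk is worker → auth → queue → web → worker, length 4.

4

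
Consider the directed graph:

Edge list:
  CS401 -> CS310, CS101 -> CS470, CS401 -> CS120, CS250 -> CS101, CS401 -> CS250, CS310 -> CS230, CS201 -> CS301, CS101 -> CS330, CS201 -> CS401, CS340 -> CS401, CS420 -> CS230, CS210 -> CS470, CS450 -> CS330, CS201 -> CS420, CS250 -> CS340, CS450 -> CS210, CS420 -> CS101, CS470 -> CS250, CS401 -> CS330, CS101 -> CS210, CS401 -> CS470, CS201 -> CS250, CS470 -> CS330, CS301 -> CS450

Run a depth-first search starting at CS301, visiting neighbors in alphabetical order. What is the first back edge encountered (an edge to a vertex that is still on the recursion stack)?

DFS from CS301 (visiting neighbors in alphabetical order); mark gray on enter, black on exit:
CS301 gray
  CS450 gray
    CS210 gray
      CS470 gray
        CS250 gray
          CS101 gray
            CS101→CS210: CS210 is gray → back edge
First back edge: CS101 → CS210.

CS101->CS210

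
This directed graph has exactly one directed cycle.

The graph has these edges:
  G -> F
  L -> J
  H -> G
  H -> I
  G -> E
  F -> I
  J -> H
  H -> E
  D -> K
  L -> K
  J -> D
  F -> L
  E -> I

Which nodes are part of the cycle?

F, G, H, J, L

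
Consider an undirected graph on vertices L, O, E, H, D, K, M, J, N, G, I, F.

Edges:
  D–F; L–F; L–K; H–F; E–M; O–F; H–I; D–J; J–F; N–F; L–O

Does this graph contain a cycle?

Yes

DFS, tracking each vertex's parent; an edge to a visited non-parent vertex closes a cycle.
Start from I:
visit I (parent –)
  visit H (parent I)
    H–I: parent, skip
    visit F (parent H)
      F–H: parent, skip
      visit L (parent F)
        visit K (parent L)
          K–L: parent, skip
        L–F: parent, skip
        visit O (parent L)
          O–F: F visited and ≠ parent → cycle
Cycle: F – L – O – F.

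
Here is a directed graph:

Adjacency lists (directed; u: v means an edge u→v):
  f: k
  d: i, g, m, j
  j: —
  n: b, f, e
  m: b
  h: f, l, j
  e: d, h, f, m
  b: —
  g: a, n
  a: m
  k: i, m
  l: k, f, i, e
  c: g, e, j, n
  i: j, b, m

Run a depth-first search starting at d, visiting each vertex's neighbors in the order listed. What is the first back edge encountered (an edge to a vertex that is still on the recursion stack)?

DFS from d (visiting each vertex's neighbors in the order listed); mark gray on enter, black on exit:
d gray
  i gray
    j gray
    j black
    b gray
    b black
    m gray
      m→b: b black — skip
    m black
  i black
  g gray
    a gray
      a→m: m black — skip
    a black
    n gray
      n→b: b black — skip
      f gray
        k gray
          k→i: i black — skip
          k→m: m black — skip
        k black
      f black
      e gray
        e→d: d is gray → back edge
First back edge: e → d.

e→d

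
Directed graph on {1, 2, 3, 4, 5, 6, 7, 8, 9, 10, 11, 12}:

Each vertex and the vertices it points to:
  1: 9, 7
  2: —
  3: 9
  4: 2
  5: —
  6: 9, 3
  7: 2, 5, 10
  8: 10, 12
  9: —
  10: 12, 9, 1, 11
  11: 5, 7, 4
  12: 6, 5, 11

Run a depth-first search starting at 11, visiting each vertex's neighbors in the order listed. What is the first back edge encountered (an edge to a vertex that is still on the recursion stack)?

DFS from 11 (visiting each vertex's neighbors in the order listed); mark gray on enter, black on exit:
11 gray
  5 gray
  5 black
  7 gray
    2 gray
    2 black
    7→5: 5 black — skip
    10 gray
      12 gray
        6 gray
          9 gray
          9 black
          3 gray
            3→9: 9 black — skip
          3 black
        6 black
        12→5: 5 black — skip
        12→11: 11 is gray → back edge
First back edge: 12 → 11.

12->11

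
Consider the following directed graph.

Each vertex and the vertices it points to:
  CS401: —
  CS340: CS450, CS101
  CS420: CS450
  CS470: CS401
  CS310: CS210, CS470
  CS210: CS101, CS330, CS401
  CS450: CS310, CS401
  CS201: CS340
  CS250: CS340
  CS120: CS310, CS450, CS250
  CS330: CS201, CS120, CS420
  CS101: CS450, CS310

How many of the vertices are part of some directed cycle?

A vertex is on a directed cycle iff it belongs to a strongly connected component of size ≥ 2 (or has a self-loop).
The vertices on cycles are {CS101, CS120, CS201, CS210, CS250, CS310, CS330, CS340, CS420, CS450} — 10 in total.

10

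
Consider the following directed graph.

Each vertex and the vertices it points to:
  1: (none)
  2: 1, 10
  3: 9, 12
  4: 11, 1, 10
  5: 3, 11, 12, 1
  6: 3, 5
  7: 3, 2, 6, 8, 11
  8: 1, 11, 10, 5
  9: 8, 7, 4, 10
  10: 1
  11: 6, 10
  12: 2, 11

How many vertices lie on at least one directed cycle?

A vertex is on a directed cycle iff it belongs to a strongly connected component of size ≥ 2 (or has a self-loop).
The vertices on cycles are {3, 4, 5, 6, 7, 8, 9, 11, 12} — 9 in total.

9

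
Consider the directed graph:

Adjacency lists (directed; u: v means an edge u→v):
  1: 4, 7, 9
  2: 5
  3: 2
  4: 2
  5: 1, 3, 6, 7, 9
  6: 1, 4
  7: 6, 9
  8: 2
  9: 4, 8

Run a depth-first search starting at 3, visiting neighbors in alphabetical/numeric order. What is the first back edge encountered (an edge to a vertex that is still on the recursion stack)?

DFS from 3 (visiting neighbors in alphabetical/numeric order); mark gray on enter, black on exit:
3 gray
  2 gray
    5 gray
      1 gray
        4 gray
          4→2: 2 is gray → back edge
First back edge: 4 → 2.

4->2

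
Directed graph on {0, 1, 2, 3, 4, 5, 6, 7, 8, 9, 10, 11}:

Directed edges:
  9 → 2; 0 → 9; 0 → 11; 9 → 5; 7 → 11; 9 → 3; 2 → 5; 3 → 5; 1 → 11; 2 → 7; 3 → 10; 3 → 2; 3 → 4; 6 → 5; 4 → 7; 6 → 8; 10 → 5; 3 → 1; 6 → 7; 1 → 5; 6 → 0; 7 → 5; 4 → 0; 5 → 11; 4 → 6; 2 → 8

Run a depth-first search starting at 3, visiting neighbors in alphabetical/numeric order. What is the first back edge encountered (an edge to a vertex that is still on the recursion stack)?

9->3

DFS from 3 (visiting neighbors in alphabetical/numeric order); mark gray on enter, black on exit:
3 gray
  1 gray
    5 gray
      11 gray
      11 black
    5 black
    1→11: 11 black — skip
  1 black
  2 gray
    2→5: 5 black — skip
    7 gray
      7→5: 5 black — skip
      7→11: 11 black — skip
    7 black
    8 gray
    8 black
  2 black
  4 gray
    0 gray
      9 gray
        9→2: 2 black — skip
        9→3: 3 is gray → back edge
First back edge: 9 → 3.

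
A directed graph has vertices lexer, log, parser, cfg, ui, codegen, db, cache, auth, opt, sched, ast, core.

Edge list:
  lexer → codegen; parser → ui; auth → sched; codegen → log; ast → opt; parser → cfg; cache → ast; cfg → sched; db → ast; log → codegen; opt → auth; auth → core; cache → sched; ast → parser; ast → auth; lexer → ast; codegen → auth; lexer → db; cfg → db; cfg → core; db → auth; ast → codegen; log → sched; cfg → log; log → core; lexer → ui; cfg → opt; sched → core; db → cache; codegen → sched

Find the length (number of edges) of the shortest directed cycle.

2

For each vertex v, BFS finds the shortest path from v back to v.
The shortest such closed walk is codegen → log → codegen, length 2.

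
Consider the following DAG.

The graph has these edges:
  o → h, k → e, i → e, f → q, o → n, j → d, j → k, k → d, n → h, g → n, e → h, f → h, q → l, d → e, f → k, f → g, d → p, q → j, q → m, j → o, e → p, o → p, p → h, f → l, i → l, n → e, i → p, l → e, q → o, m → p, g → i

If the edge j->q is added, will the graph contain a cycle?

Adding j→q creates a cycle iff q can already reach j.
Path from q: q → j.
So q → … → j → q is a cycle.

Yes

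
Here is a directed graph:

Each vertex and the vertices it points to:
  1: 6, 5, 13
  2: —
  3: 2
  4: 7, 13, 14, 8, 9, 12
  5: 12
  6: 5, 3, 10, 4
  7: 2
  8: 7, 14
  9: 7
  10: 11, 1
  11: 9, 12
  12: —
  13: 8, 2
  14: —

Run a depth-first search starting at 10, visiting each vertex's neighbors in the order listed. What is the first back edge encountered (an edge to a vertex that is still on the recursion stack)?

DFS from 10 (visiting each vertex's neighbors in the order listed); mark gray on enter, black on exit:
10 gray
  11 gray
    9 gray
      7 gray
        2 gray
        2 black
      7 black
    9 black
    12 gray
    12 black
  11 black
  1 gray
    6 gray
      5 gray
        5→12: 12 black — skip
      5 black
      3 gray
        3→2: 2 black — skip
      3 black
      6→10: 10 is gray → back edge
First back edge: 6 → 10.

6→10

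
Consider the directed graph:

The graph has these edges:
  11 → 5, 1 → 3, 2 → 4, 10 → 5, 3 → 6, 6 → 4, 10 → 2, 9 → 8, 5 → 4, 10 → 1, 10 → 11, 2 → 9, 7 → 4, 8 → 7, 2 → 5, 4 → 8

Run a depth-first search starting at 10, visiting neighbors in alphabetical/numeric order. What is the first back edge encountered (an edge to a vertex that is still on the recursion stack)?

DFS from 10 (visiting neighbors in alphabetical/numeric order); mark gray on enter, black on exit:
10 gray
  1 gray
    3 gray
      6 gray
        4 gray
          8 gray
            7 gray
              7→4: 4 is gray → back edge
First back edge: 7 → 4.

7→4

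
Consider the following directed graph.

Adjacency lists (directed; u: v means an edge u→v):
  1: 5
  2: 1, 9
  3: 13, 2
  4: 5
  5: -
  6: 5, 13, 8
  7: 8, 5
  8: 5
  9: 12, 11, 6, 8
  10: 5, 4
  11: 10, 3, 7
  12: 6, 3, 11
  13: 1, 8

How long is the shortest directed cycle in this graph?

For each vertex v, BFS finds the shortest path from v back to v.
The shortest such closed walk is 9 → 12 → 3 → 2 → 9, length 4.

4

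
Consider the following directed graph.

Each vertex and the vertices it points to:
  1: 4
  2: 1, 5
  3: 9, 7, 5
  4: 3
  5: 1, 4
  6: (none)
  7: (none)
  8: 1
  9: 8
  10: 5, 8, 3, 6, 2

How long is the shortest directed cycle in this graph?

3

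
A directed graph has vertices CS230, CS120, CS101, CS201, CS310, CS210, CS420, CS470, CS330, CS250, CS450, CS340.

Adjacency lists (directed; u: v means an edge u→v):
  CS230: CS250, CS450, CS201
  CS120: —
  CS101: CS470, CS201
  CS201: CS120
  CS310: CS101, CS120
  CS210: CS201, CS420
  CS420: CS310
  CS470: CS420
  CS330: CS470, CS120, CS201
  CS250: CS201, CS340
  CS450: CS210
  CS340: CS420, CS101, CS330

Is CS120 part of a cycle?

No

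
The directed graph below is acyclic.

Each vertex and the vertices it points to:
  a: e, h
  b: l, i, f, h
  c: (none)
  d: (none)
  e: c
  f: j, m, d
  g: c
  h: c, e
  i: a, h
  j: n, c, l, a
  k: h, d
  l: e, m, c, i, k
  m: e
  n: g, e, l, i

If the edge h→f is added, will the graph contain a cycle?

Yes

Adding h→f creates a cycle iff f can already reach h.
Path from f: f → j → a → h.
So f → … → h → f is a cycle.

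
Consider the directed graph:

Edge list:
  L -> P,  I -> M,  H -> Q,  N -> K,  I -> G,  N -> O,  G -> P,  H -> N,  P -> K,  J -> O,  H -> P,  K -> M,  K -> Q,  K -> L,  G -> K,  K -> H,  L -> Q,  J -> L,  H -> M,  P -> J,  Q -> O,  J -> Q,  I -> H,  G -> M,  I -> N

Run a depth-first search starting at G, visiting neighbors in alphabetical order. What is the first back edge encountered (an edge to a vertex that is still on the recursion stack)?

N→K

DFS from G (visiting neighbors in alphabetical order); mark gray on enter, black on exit:
G gray
  K gray
    H gray
      M gray
      M black
      N gray
        N→K: K is gray → back edge
First back edge: N → K.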